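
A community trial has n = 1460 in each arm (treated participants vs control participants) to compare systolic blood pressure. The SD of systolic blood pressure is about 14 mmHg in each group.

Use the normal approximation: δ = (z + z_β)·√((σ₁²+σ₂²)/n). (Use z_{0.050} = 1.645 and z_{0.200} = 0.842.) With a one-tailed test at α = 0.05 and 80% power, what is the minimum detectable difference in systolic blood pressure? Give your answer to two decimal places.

δ = (z_α + z_β) · √((σ₁²+σ₂²)/n)
  = (1.645 + 0.842) · √(392/1460)
  = 2.487 · √0.26849
  = 2.487 · 0.5182
  = 1.2887

Minimum detectable difference ≈ 1.29 mmHg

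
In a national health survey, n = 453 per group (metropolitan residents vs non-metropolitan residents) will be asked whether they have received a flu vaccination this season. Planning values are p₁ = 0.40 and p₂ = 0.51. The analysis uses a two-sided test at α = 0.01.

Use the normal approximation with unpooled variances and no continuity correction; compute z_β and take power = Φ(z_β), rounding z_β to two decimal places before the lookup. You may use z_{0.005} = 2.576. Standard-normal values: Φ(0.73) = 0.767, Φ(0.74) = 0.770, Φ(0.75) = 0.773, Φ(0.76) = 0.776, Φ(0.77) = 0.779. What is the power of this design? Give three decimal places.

Power ≈ 0.779

z_β = |p₁−p₂|·√(n/[p₁q₁+p₂q₂]) − z_{α/2}
    = 0.11 · √(453/0.4899) − 2.576
    = 0.11 · 30.4085 − 2.576
    = 3.3449 − 2.576 = 0.7689 → 0.77
Power = Φ(0.77) = 0.779.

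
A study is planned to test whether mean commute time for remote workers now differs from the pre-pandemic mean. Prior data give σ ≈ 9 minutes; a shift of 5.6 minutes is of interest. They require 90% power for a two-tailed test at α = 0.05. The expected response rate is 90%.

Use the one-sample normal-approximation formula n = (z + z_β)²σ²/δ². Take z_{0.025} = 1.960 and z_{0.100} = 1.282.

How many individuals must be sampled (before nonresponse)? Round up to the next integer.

n = (z_{α/2} + z_β)² · σ² / δ²
  = (1.960 + 1.282)² · 9² / 5.6²
  = 10.5106 · 81 / 31.36
  = 27.15
Adjust for 90% response: 27.15 / 0.90 = 30.16.
Round up → n = 31.

n = 31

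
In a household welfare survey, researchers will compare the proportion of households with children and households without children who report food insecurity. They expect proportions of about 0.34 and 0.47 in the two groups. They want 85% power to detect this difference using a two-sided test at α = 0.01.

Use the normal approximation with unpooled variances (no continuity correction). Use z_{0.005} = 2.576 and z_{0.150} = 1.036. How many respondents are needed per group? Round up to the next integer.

n = (z_{α/2} + z_β)² · [p₁(1−p₁) + p₂(1−p₂)] / (p₁ − p₂)²
  = (2.576 + 1.036)² · (0.34·0.66 + 0.47·0.53) / (-0.13)²
  = (3.612)² · (0.2244 + 0.2491) / 0.0169
  = 13.0465 · 0.4735 / 0.0169
  = 365.53
Round up → n = 366 per group.

n = 366 per group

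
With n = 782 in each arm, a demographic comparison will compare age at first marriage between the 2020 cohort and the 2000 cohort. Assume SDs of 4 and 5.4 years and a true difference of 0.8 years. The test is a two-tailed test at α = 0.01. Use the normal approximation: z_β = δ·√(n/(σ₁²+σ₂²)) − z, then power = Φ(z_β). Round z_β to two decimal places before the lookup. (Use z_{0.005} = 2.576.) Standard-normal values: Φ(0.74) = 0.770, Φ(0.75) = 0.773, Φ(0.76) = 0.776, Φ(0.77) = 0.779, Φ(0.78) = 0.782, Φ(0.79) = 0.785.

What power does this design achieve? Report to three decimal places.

Power ≈ 0.773

z_β = δ·√(n/(σ₁²+σ₂²)) − z_{α/2}
    = 0.8 · √(782/45.16) − 2.576
    = 0.8 · 4.16127 − 2.576
    = 3.3290 − 2.576 = 0.7530 → 0.75
Power = Φ(0.75) = 0.773.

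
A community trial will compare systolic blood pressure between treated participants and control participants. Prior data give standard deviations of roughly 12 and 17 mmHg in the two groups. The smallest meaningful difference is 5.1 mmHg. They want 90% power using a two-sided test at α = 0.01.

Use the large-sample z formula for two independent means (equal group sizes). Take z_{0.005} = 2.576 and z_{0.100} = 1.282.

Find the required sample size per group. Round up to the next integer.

n = (z_{α/2} + z_β)² · (σ₁² + σ₂²) / δ²
  = (2.576 + 1.282)² · (12² + 17² = 433) / 5.1²
  = 14.8842 · 433 / 26.01
  = 247.78
Round up → n = 248 per group.

n = 248 per group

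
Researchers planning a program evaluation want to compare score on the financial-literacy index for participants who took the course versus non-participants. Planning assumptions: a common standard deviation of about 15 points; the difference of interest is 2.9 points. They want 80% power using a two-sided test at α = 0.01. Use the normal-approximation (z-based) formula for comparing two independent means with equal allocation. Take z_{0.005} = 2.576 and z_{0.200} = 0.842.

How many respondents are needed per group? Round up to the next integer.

n = 626 per group

n = (z_{α/2} + z_β)² · (σ₁² + σ₂²) / δ²
  = (2.576 + 0.842)² · (2·15² = 450) / 2.9²
  = 11.6827 · 450 / 8.41
  = 625.12
Round up → n = 626 per group.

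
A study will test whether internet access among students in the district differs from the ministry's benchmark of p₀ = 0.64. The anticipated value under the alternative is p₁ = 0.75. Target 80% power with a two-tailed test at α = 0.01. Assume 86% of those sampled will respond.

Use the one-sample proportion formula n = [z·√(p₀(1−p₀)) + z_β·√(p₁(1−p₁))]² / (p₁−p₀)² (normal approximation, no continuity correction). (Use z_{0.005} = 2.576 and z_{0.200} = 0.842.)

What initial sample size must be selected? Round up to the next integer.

n = 247

n = [z_{α/2}·√(p₀q₀) + z_β·√(p₁q₁)]² / (p₁ − p₀)²
  = [2.576·√(0.64·0.36) + 0.842·√(0.75·0.25)]² / (0.11)²
  = [2.576·0.4800 + 0.842·0.4330]² / 0.0121
  = [1.6011]² / 0.0121
  = 211.86
Adjust for 86% response: 211.86 / 0.86 = 246.34.
Round up → n = 247.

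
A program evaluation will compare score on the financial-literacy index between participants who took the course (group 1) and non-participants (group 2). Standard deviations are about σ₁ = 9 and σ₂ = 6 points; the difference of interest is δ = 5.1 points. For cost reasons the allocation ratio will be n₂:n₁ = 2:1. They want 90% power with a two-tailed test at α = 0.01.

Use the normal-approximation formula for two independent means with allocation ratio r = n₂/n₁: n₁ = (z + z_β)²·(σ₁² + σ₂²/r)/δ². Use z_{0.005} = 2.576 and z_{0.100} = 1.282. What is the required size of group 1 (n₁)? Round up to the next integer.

n₁ = (z_{α/2} + z_β)² · (σ₁² + σ₂²/r) / δ²
   = (2.576 + 1.282)² · (9² + 6²/2) / 5.1²
   = 14.8842 · (81 + 18) / 26.01
   = 14.8842 · 99 / 26.01
   = 56.65
Round up → n₁ = 57; n₂ = r·n₁ = 2 × 57 = 114.

n₁ = 57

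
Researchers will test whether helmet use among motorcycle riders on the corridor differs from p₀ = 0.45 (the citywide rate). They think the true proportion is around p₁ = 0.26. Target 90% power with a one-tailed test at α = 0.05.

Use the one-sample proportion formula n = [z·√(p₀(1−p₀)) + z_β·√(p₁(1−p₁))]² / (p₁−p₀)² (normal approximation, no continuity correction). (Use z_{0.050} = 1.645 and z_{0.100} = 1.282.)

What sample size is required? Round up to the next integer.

n = [z_α·√(p₀q₀) + z_β·√(p₁q₁)]² / (p₁ − p₀)²
  = [1.645·√(0.45·0.55) + 1.282·√(0.26·0.74)]² / (-0.19)²
  = [1.645·0.4975 + 1.282·0.4386]² / 0.0361
  = [1.3807]² / 0.0361
  = 52.81
Round up → n = 53.

n = 53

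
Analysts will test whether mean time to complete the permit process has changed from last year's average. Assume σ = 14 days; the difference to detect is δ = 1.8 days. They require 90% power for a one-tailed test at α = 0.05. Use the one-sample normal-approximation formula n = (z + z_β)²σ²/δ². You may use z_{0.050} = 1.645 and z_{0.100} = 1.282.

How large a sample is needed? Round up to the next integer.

n = (z_α + z_β)² · σ² / δ²
  = (1.645 + 1.282)² · 14² / 1.8²
  = 8.5673 · 196 / 3.24
  = 518.27
Round up → n = 519.

n = 519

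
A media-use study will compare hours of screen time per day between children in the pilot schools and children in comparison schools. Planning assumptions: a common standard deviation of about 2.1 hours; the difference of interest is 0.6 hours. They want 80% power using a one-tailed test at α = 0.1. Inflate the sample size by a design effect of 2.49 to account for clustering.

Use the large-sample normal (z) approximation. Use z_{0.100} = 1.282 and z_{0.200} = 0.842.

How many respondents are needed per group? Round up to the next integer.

n = (z_α + z_β)² · (σ₁² + σ₂²) / δ²
  = (1.282 + 0.842)² · (2·2.1² = 8.82) / 0.6²
  = 4.5114 · 8.82 / 0.36
  = 110.53
Design effect: 2.49 × 110.53 = 275.22.
Round up → n = 276 per group.

n = 276 per group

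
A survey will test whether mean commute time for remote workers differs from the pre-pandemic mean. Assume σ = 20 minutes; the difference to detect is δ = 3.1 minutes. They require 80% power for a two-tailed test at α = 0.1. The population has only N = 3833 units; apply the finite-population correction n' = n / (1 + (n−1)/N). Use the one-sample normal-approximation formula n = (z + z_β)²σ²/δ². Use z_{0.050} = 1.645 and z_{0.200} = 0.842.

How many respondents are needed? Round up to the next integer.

n = (z_{α/2} + z_β)² · σ² / δ²
  = (1.645 + 0.842)² · 20² / 3.1²
  = 6.1852 · 400 / 9.61
  = 257.45
Finite-population correction (N = 3833): 257.45 / (1 + (257.45 − 1)/3833) = 241.30.
Round up → n = 242.

n = 242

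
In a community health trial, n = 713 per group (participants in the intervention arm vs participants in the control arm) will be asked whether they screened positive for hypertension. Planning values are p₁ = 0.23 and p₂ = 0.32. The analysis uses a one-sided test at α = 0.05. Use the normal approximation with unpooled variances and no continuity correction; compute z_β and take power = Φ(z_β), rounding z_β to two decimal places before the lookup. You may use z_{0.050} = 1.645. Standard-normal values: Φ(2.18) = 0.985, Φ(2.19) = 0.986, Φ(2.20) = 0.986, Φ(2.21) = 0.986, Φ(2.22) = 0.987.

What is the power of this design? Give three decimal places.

Power ≈ 0.985

z_β = |p₁−p₂|·√(n/[p₁q₁+p₂q₂]) − z_α
    = 0.09 · √(713/0.3947) − 1.645
    = 0.09 · 42.5022 − 1.645
    = 3.8252 − 1.645 = 2.1802 → 2.18
Power = Φ(2.18) = 0.985.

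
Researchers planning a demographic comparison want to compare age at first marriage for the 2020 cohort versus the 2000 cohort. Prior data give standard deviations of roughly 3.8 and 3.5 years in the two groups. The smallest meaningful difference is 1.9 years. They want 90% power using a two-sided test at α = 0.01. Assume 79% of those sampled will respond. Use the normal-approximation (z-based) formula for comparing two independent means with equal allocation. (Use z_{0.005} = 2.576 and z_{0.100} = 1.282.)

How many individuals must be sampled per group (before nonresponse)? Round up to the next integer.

n = (z_{α/2} + z_β)² · (σ₁² + σ₂²) / δ²
  = (2.576 + 1.282)² · (3.8² + 3.5² = 26.69) / 1.9²
  = 14.8842 · 26.69 / 3.61
  = 110.04
Adjust for 79% response: 110.04 / 0.79 = 139.30.
Round up → n = 140 per group.

n = 140 per group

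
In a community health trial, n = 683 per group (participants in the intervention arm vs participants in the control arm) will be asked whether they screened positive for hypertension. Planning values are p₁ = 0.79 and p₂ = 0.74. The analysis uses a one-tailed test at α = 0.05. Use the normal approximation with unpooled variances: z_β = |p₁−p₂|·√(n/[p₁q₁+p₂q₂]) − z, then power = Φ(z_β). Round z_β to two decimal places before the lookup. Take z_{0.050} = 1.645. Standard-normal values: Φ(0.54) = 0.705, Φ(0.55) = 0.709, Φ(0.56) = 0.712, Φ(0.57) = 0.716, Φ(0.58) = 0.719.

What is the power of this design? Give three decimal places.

z_β = |p₁−p₂|·√(n/[p₁q₁+p₂q₂]) − z_α
    = 0.05 · √(683/0.3583) − 1.645
    = 0.05 · 43.6603 − 1.645
    = 2.1830 − 1.645 = 0.5380 → 0.54
Power = Φ(0.54) = 0.705.

Power ≈ 0.705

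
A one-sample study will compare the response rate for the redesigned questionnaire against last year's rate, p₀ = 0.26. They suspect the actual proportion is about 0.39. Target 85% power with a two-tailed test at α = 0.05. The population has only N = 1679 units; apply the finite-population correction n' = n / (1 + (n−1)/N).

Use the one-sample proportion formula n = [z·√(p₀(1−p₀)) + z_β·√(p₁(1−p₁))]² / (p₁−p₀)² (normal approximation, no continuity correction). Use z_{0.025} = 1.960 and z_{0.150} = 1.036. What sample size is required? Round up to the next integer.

n = [z_{α/2}·√(p₀q₀) + z_β·√(p₁q₁)]² / (p₁ − p₀)²
  = [1.960·√(0.26·0.74) + 1.036·√(0.39·0.61)]² / (0.13)²
  = [1.960·0.4386 + 1.036·0.4877]² / 0.0169
  = [1.3650]² / 0.0169
  = 110.26
Finite-population correction (N = 1679): 110.26 / (1 + (110.26 − 1)/1679) = 103.52.
Round up → n = 104.

n = 104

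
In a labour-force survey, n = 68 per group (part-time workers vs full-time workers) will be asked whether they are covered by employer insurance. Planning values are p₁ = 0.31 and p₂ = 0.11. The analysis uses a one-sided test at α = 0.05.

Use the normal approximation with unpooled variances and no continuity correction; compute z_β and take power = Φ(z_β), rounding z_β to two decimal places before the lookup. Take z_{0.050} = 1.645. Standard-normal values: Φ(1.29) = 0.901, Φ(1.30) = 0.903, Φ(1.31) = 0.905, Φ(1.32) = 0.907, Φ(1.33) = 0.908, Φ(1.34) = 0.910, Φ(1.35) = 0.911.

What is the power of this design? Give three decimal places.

z_β = |p₁−p₂|·√(n/[p₁q₁+p₂q₂]) − z_α
    = 0.20 · √(68/0.3118) − 1.645
    = 0.20 · 14.7678 − 1.645
    = 2.9536 − 1.645 = 1.3086 → 1.31
Power = Φ(1.31) = 0.905.

Power ≈ 0.905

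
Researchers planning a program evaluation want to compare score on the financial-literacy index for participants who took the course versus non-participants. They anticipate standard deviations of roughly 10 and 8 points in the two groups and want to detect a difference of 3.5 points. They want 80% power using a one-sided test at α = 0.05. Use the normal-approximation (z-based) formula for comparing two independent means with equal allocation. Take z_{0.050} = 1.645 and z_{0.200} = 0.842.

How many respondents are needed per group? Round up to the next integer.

n = (z_α + z_β)² · (σ₁² + σ₂²) / δ²
  = (1.645 + 0.842)² · (10² + 8² = 164) / 3.5²
  = 6.1852 · 164 / 12.25
  = 82.81
Round up → n = 83 per group.

n = 83 per group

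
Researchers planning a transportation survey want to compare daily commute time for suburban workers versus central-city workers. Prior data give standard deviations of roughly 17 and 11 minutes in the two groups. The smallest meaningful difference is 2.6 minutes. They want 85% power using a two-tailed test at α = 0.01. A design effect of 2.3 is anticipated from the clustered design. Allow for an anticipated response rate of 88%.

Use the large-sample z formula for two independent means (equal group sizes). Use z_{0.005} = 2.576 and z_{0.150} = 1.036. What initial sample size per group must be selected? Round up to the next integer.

n = 2069 per group

n = (z_{α/2} + z_β)² · (σ₁² + σ₂²) / δ²
  = (2.576 + 1.036)² · (17² + 11² = 410) / 2.6²
  = 13.0465 · 410 / 6.76
  = 791.28
Design effect: 2.3 × 791.28 = 1819.95.
Adjust for 88% response: 1819.95 / 0.88 = 2068.13.
Round up → n = 2069 per group.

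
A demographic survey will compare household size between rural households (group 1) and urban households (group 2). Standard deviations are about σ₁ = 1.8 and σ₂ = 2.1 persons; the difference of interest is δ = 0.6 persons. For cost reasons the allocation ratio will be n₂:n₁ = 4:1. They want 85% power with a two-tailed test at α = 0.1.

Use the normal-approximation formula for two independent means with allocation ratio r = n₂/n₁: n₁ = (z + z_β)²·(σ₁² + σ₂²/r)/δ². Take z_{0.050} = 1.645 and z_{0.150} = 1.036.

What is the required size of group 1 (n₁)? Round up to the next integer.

n₁ = (z_{α/2} + z_β)² · (σ₁² + σ₂²/r) / δ²
   = (1.645 + 1.036)² · (1.8² + 2.1²/4) / 0.6²
   = 7.1878 · (3.24 + 1.1025) / 0.36
   = 7.1878 · 4.3425 / 0.36
   = 86.70
Round up → n₁ = 87; n₂ = r·n₁ = 4 × 87 = 348.

n₁ = 87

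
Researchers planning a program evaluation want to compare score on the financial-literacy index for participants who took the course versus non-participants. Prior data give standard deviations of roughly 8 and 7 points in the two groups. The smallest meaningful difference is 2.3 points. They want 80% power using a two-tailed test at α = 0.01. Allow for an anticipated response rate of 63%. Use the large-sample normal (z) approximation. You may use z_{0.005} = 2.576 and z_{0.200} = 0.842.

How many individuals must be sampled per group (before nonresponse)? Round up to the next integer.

n = (z_{α/2} + z_β)² · (σ₁² + σ₂²) / δ²
  = (2.576 + 0.842)² · (8² + 7² = 113) / 2.3²
  = 11.6827 · 113 / 5.29
  = 249.56
Adjust for 63% response: 249.56 / 0.63 = 396.12.
Round up → n = 397 per group.

n = 397 per group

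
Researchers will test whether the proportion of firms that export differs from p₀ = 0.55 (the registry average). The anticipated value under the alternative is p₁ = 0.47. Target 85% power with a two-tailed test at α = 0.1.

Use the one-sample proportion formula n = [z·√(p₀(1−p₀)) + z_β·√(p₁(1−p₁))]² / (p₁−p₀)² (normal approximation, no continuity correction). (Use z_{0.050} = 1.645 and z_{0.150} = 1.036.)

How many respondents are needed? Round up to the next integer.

n = 279

n = [z_{α/2}·√(p₀q₀) + z_β·√(p₁q₁)]² / (p₁ − p₀)²
  = [1.645·√(0.55·0.45) + 1.036·√(0.47·0.53)]² / (-0.08)²
  = [1.645·0.4975 + 1.036·0.4991]² / 0.0064
  = [1.3354]² / 0.0064
  = 278.66
Round up → n = 279.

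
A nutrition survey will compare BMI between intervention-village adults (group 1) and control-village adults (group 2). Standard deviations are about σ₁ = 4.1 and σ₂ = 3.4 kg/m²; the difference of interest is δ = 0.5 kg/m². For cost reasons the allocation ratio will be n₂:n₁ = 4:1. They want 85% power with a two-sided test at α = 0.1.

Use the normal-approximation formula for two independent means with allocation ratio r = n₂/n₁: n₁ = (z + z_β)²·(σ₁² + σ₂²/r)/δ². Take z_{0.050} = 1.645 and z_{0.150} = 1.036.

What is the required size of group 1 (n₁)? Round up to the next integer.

n₁ = (z_{α/2} + z_β)² · (σ₁² + σ₂²/r) / δ²
   = (1.645 + 1.036)² · (4.1² + 3.4²/4) / 0.5²
   = 7.1878 · (16.81 + 2.89) / 0.25
   = 7.1878 · 19.7 / 0.25
   = 566.40
Round up → n₁ = 567; n₂ = r·n₁ = 4 × 567 = 2268.

n₁ = 567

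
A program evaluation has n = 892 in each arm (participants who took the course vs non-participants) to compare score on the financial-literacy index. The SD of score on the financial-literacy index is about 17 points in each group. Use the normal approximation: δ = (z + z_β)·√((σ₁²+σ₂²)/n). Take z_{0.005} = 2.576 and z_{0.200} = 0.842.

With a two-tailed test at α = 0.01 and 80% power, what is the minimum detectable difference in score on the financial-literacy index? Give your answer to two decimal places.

Minimum detectable difference ≈ 2.75 points

δ = (z_{α/2} + z_β) · √((σ₁²+σ₂²)/n)
  = (2.576 + 0.842) · √(578/892)
  = 3.418 · √0.64798
  = 3.418 · 0.8050
  = 2.7514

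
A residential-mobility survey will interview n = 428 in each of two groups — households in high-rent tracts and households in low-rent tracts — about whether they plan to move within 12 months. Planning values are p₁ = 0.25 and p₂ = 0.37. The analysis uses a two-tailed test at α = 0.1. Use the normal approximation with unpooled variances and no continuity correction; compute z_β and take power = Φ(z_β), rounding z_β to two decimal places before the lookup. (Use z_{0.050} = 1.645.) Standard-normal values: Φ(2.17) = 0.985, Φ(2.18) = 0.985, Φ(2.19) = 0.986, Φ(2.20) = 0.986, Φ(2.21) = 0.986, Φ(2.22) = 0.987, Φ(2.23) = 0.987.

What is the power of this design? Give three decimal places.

Power ≈ 0.985

z_β = |p₁−p₂|·√(n/[p₁q₁+p₂q₂]) − z_{α/2}
    = 0.12 · √(428/0.4206) − 1.645
    = 0.12 · 31.8997 − 1.645
    = 3.8280 − 1.645 = 2.1830 → 2.18
Power = Φ(2.18) = 0.985.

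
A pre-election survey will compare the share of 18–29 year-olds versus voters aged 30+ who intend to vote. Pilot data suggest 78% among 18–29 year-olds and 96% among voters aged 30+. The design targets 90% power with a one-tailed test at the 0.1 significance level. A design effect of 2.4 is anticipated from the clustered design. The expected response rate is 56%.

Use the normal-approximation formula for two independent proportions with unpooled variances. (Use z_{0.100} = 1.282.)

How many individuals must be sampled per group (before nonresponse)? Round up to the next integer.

n = (z_α + z_β)² · [p₁(1−p₁) + p₂(1−p₂)] / (p₁ − p₂)²
  = (1.282 + 1.282)² · (0.78·0.22 + 0.96·0.04) / (-0.18)²
  = (2.564)² · (0.1716 + 0.0384) / 0.0324
  = 6.5741 · 0.2100 / 0.0324
  = 42.61
Design effect: 2.4 × 42.61 = 102.26.
Adjust for 56% response: 102.26 / 0.56 = 182.61.
Round up → n = 183 per group.

n = 183 per group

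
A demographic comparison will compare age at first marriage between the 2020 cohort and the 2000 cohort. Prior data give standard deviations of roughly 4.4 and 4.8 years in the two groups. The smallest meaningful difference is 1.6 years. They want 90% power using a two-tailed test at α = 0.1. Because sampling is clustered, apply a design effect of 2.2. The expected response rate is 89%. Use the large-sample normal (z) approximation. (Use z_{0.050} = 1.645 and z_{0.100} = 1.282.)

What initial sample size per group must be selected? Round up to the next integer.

n = 351 per group

n = (z_{α/2} + z_β)² · (σ₁² + σ₂²) / δ²
  = (1.645 + 1.282)² · (4.4² + 4.8² = 42.4) / 1.6²
  = 8.5673 · 42.4 / 2.56
  = 141.90
Design effect: 2.2 × 141.90 = 312.17.
Adjust for 89% response: 312.17 / 0.89 = 350.76.
Round up → n = 351 per group.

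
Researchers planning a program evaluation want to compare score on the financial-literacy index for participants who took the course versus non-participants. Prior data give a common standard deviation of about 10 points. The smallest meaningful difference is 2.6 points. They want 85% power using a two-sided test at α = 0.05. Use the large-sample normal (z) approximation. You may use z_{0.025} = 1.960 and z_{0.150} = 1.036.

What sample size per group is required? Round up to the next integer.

n = 266 per group

n = (z_{α/2} + z_β)² · (σ₁² + σ₂²) / δ²
  = (1.960 + 1.036)² · (2·10² = 200) / 2.6²
  = 8.9760 · 200 / 6.76
  = 265.56
Round up → n = 266 per group.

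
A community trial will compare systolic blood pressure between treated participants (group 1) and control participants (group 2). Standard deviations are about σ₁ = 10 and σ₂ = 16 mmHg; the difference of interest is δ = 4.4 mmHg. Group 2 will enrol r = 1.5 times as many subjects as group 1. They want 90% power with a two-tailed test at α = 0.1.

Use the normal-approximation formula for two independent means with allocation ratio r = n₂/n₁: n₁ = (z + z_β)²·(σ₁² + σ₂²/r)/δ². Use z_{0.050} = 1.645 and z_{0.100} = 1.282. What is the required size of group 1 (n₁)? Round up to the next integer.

n₁ = 120

n₁ = (z_{α/2} + z_β)² · (σ₁² + σ₂²/r) / δ²
   = (1.645 + 1.282)² · (10² + 16²/1.5) / 4.4²
   = 8.5673 · (100 + 170.6667) / 19.36
   = 8.5673 · 270.6667 / 19.36
   = 119.78
Round up → n₁ = 120; n₂ = r·n₁ = 1.5 × 120 = 180.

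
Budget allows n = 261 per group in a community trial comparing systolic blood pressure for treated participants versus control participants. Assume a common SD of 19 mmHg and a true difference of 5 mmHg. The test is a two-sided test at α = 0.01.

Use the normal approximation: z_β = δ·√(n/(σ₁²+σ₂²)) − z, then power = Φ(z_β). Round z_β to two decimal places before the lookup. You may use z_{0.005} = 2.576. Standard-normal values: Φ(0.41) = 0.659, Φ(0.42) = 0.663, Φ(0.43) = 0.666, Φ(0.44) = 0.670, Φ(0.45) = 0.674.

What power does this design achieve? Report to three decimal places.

Power ≈ 0.666

z_β = δ·√(n/(σ₁²+σ₂²)) − z_{α/2}
    = 5 · √(261/722) − 2.576
    = 5 · 0.60125 − 2.576
    = 3.0062 − 2.576 = 0.4302 → 0.43
Power = Φ(0.43) = 0.666.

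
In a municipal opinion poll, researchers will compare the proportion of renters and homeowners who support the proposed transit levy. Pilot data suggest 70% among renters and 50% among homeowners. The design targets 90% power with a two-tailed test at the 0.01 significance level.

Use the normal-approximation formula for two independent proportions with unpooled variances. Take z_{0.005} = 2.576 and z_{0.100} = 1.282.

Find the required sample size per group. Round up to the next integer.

n = (z_{α/2} + z_β)² · [p₁(1−p₁) + p₂(1−p₂)] / (p₁ − p₂)²
  = (2.576 + 1.282)² · (0.70·0.30 + 0.50·0.50) / (0.20)²
  = (3.858)² · (0.2100 + 0.2500) / 0.0400
  = 14.8842 · 0.4600 / 0.0400
  = 171.17
Round up → n = 172 per group.

n = 172 per group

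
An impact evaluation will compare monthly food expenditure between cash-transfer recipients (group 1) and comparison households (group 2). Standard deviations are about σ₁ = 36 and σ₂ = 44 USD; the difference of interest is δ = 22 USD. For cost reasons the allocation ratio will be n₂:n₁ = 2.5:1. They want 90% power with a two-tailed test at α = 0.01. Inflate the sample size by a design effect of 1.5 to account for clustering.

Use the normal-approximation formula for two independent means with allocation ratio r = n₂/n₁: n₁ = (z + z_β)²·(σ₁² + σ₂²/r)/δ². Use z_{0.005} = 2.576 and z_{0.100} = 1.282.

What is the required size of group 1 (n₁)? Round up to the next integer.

n₁ = (z_{α/2} + z_β)² · (σ₁² + σ₂²/r) / δ²
   = (2.576 + 1.282)² · (36² + 44²/2.5) / 22²
   = 14.8842 · (1296 + 774.4) / 484
   = 14.8842 · 2070.4 / 484
   = 63.67
Design effect: 1.5 × 63.67 = 95.50.
Round up → n₁ = 96; n₂ = r·n₁ = 2.5 × 96 = 240.

n₁ = 96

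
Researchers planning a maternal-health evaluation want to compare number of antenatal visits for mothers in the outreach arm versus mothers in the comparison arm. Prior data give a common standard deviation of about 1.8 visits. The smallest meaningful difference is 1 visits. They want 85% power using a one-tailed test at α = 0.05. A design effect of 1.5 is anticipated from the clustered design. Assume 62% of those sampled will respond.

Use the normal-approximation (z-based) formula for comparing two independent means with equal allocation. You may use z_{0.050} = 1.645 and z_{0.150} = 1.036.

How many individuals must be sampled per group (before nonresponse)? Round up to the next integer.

n = (z_α + z_β)² · (σ₁² + σ₂²) / δ²
  = (1.645 + 1.036)² · (2·1.8² = 6.48) / 1²
  = 7.1878 · 6.48 / 1
  = 46.58
Design effect: 1.5 × 46.58 = 69.87.
Adjust for 62% response: 69.87 / 0.62 = 112.69.
Round up → n = 113 per group.

n = 113 per group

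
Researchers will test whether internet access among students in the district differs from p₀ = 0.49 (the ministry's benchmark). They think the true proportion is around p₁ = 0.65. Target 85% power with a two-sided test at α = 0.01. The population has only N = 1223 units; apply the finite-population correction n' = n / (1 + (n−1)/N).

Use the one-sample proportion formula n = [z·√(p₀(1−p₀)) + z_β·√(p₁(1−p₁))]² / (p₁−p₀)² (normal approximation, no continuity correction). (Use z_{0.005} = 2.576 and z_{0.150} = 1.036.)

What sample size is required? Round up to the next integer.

n = [z_{α/2}·√(p₀q₀) + z_β·√(p₁q₁)]² / (p₁ − p₀)²
  = [2.576·√(0.49·0.51) + 1.036·√(0.65·0.35)]² / (0.16)²
  = [2.576·0.4999 + 1.036·0.4770]² / 0.0256
  = [1.7819]² / 0.0256
  = 124.03
Finite-population correction (N = 1223): 124.03 / (1 + (124.03 − 1)/1223) = 112.69.
Round up → n = 113.

n = 113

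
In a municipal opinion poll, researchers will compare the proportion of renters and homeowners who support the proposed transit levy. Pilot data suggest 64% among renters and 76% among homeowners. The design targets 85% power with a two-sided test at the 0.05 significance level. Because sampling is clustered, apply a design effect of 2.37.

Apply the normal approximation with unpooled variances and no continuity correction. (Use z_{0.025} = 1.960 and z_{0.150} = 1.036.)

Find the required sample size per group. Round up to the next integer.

n = 610 per group

n = (z_{α/2} + z_β)² · [p₁(1−p₁) + p₂(1−p₂)] / (p₁ − p₂)²
  = (1.960 + 1.036)² · (0.64·0.36 + 0.76·0.24) / (-0.12)²
  = (2.996)² · (0.2304 + 0.1824) / 0.0144
  = 8.9760 · 0.4128 / 0.0144
  = 257.31
Design effect: 2.37 × 257.31 = 609.83.
Round up → n = 610 per group.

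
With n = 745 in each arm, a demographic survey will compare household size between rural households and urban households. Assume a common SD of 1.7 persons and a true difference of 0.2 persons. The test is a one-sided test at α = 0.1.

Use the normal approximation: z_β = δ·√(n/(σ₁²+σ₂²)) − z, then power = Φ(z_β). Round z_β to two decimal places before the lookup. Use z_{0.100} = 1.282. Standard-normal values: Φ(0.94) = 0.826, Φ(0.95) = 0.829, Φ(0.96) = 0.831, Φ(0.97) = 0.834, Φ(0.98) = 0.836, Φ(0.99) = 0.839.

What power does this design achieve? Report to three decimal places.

Power ≈ 0.839

z_β = δ·√(n/(σ₁²+σ₂²)) − z_α
    = 0.2 · √(745/5.78) − 1.282
    = 0.2 · 11.35309 − 1.282
    = 2.2706 − 1.282 = 0.9886 → 0.99
Power = Φ(0.99) = 0.839.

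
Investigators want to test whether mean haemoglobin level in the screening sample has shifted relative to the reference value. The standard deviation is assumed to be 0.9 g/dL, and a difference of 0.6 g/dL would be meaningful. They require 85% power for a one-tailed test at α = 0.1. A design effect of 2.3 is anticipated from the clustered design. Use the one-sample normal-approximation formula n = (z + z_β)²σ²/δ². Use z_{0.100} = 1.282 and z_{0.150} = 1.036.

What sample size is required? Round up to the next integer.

n = 28

n = (z_α + z_β)² · σ² / δ²
  = (1.282 + 1.036)² · 0.9² / 0.6²
  = 5.3731 · 0.81 / 0.36
  = 12.09
Design effect: 2.3 × 12.09 = 27.81.
Round up → n = 28.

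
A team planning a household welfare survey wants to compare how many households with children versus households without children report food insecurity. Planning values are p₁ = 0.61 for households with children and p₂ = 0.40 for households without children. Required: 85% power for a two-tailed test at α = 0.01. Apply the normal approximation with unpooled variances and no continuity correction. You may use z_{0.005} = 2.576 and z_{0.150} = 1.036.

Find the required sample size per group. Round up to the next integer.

n = (z_{α/2} + z_β)² · [p₁(1−p₁) + p₂(1−p₂)] / (p₁ − p₂)²
  = (2.576 + 1.036)² · (0.61·0.39 + 0.40·0.60) / (0.21)²
  = (3.612)² · (0.2379 + 0.2400) / 0.0441
  = 13.0465 · 0.4779 / 0.0441
  = 141.38
Round up → n = 142 per group.

n = 142 per group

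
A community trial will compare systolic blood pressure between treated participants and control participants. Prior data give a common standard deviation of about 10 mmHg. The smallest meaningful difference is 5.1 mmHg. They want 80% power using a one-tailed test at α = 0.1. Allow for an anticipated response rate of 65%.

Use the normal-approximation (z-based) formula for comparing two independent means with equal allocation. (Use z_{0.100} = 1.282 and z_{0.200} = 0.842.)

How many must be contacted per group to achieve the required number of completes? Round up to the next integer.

n = (z_α + z_β)² · (σ₁² + σ₂²) / δ²
  = (1.282 + 0.842)² · (2·10² = 200) / 5.1²
  = 4.5114 · 200 / 26.01
  = 34.69
Adjust for 65% response: 34.69 / 0.65 = 53.37.
Round up → n = 54 per group.

n = 54 per group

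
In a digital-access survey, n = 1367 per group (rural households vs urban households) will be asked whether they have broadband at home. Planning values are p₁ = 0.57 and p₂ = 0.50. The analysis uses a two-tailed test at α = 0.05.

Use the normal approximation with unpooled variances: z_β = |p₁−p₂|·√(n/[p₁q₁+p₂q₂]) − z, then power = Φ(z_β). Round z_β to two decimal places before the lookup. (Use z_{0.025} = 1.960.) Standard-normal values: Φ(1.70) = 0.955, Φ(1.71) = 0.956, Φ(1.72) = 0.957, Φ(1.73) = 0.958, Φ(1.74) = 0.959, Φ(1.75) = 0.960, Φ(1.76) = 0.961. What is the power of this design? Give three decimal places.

z_β = |p₁−p₂|·√(n/[p₁q₁+p₂q₂]) − z_{α/2}
    = 0.07 · √(1367/0.4951) − 1.960
    = 0.07 · 52.5458 − 1.960
    = 3.6782 − 1.960 = 1.7182 → 1.72
Power = Φ(1.72) = 0.957.

Power ≈ 0.957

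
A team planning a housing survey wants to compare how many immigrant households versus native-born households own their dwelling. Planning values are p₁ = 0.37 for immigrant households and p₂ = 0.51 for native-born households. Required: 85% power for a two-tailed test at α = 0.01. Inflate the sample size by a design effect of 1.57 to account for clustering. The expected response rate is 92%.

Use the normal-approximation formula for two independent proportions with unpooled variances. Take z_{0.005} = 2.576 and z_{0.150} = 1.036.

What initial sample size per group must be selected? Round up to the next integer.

n = 549 per group

n = (z_{α/2} + z_β)² · [p₁(1−p₁) + p₂(1−p₂)] / (p₁ − p₂)²
  = (2.576 + 1.036)² · (0.37·0.63 + 0.51·0.49) / (-0.14)²
  = (3.612)² · (0.2331 + 0.2499) / 0.0196
  = 13.0465 · 0.4830 / 0.0196
  = 321.50
Design effect: 1.57 × 321.50 = 504.76.
Adjust for 92% response: 504.76 / 0.92 = 548.65.
Round up → n = 549 per group.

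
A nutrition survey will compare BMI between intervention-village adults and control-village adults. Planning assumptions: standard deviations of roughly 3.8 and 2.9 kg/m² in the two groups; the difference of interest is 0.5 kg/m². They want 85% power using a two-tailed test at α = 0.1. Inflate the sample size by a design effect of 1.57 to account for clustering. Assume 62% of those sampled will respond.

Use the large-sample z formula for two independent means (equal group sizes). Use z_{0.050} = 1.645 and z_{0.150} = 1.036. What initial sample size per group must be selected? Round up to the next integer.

n = (z_{α/2} + z_β)² · (σ₁² + σ₂²) / δ²
  = (1.645 + 1.036)² · (3.8² + 2.9² = 22.85) / 0.5²
  = 7.1878 · 22.85 / 0.25
  = 656.96
Design effect: 1.57 × 656.96 = 1031.43.
Adjust for 62% response: 1031.43 / 0.62 = 1663.60.
Round up → n = 1664 per group.

n = 1664 per group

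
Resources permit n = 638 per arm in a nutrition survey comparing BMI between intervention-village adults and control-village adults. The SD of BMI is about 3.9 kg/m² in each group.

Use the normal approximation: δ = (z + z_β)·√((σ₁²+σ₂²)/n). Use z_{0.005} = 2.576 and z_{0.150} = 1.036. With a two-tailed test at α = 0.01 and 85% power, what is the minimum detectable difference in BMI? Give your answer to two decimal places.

δ = (z_{α/2} + z_β) · √((σ₁²+σ₂²)/n)
  = (2.576 + 1.036) · √(30.42/638)
  = 3.612 · √0.04768
  = 3.612 · 0.2184
  = 0.7887

Minimum detectable difference ≈ 0.79 kg/m²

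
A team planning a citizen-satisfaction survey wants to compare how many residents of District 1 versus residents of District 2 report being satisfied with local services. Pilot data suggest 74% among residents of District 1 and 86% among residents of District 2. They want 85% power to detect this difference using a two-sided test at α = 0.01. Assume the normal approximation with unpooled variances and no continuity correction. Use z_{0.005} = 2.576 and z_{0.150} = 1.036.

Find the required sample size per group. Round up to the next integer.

n = 284 per group

n = (z_{α/2} + z_β)² · [p₁(1−p₁) + p₂(1−p₂)] / (p₁ − p₂)²
  = (2.576 + 1.036)² · (0.74·0.26 + 0.86·0.14) / (-0.12)²
  = (3.612)² · (0.1924 + 0.1204) / 0.0144
  = 13.0465 · 0.3128 / 0.0144
  = 283.40
Round up → n = 284 per group.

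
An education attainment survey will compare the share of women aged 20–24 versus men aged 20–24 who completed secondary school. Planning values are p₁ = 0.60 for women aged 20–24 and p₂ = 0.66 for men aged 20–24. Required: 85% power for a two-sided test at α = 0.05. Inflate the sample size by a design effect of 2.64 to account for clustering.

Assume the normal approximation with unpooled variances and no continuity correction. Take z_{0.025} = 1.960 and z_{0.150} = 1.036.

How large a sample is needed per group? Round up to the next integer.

n = 3057 per group

n = (z_{α/2} + z_β)² · [p₁(1−p₁) + p₂(1−p₂)] / (p₁ − p₂)²
  = (1.960 + 1.036)² · (0.60·0.40 + 0.66·0.34) / (-0.06)²
  = (2.996)² · (0.2400 + 0.2244) / 0.0036
  = 8.9760 · 0.4644 / 0.0036
  = 1157.91
Design effect: 2.64 × 1157.91 = 3056.87.
Round up → n = 3057 per group.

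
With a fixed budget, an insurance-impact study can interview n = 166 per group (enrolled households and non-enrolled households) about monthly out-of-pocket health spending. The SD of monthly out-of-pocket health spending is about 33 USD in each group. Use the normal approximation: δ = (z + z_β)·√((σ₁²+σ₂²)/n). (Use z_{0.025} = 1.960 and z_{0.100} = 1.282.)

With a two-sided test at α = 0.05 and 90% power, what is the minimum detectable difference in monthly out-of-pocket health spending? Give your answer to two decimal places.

Minimum detectable difference ≈ 11.74 USD

δ = (z_{α/2} + z_β) · √((σ₁²+σ₂²)/n)
  = (1.960 + 1.282) · √(2178/166)
  = 3.242 · √13.1205
  = 3.242 · 3.6222
  = 11.7432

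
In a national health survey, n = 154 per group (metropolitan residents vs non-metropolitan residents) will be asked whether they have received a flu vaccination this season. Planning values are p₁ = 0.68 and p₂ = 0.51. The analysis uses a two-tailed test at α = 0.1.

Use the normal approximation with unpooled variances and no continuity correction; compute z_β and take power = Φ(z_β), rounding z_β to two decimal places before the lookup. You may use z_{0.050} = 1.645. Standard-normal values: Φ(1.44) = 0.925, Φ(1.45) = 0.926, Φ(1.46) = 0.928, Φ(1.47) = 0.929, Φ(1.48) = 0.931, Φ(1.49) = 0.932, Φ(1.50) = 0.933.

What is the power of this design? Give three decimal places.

Power ≈ 0.925

z_β = |p₁−p₂|·√(n/[p₁q₁+p₂q₂]) − z_{α/2}
    = 0.17 · √(154/0.4675) − 1.645
    = 0.17 · 18.1497 − 1.645
    = 3.0854 − 1.645 = 1.4404 → 1.44
Power = Φ(1.44) = 0.925.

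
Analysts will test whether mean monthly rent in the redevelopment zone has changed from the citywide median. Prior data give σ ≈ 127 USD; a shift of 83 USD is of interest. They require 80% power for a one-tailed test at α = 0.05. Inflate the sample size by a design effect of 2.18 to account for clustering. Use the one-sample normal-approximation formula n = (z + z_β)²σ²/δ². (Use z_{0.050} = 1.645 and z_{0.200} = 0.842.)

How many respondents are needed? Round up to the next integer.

n = 32

n = (z_α + z_β)² · σ² / δ²
  = (1.645 + 0.842)² · 127² / 83²
  = 6.1852 · 16129 / 6889
  = 14.48
Design effect: 2.18 × 14.48 = 31.57.
Round up → n = 32.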